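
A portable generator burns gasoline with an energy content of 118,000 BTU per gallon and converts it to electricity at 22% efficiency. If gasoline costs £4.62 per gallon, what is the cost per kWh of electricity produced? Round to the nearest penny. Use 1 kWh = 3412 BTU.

Electrical output per gallon = 118,000 BTU × 0.22 / 3412 BTU/kWh = 7.608 kWh
Cost per kWh = £4.62 / 7.608 kWh = £0.607

£0.61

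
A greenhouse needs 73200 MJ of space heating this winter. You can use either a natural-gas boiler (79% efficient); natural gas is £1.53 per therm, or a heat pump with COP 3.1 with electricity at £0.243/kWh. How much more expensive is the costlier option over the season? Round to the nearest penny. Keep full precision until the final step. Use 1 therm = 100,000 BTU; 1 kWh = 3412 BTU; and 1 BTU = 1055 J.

£250.26

Heat load = 73200 MJ = 73,200,000,000 J / 1055 = 69,383,886 BTU
Gas: input = 69,383,886 / 0.79 = 87,827,704 BTU = 878.3 therm → 878.3 × £1.53 = £1,343.76
Heat pump: 69,383,886 BTU / 3412 = 20,340 kWh heat; / 3.1 = 6,560 kWh in → × £0.243 = £1,594.02
Difference = |£1,343.76 − £1,594.02| = £250.26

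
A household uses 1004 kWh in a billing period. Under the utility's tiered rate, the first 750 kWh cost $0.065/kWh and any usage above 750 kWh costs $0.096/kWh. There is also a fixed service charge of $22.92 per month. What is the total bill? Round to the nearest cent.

$96.05

First 750 kWh × $0.065 = $48.75
Remaining 254 kWh × $0.096 = $24.38
Energy charge = $73.13; + service $22.92 = $96.05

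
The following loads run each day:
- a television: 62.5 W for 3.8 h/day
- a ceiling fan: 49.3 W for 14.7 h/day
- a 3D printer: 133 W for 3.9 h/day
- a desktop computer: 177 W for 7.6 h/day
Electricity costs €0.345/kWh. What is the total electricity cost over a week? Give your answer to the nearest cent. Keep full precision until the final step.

television: 62.5 W × 3.8 h × 7 d = 1,662 Wh = 1.663 kWh
ceiling fan: 49.3 W × 14.7 h × 7 d = 5,073 Wh = 5.073 kWh
3D printer: 133 W × 3.9 h × 7 d = 3,631 Wh = 3.631 kWh
desktop computer: 177 W × 7.6 h × 7 d = 9,416 Wh = 9.416 kWh
Total energy = 1.663 + 5.073 + 3.631 + 9.416 = 19.78 kWh
Cost = 19.78 kWh × €0.345 = €6.83

€6.83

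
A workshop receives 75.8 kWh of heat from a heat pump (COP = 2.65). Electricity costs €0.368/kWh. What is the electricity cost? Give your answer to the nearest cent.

€10.53

Electrical input = 75.8 kWh / 2.65 = 28.6 kWh
Cost = 28.6 × €0.368/kWh = €10.53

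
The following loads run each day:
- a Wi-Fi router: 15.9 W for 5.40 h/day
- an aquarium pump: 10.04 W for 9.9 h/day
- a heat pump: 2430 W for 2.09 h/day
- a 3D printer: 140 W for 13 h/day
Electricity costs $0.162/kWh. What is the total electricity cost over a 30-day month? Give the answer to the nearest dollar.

$34

Wi-Fi router: 15.9 W × 5.40 h × 30 d = 2,576 Wh = 2.576 kWh
aquarium pump: 10.04 W × 9.9 h × 30 d = 2,982 Wh = 2.982 kWh
heat pump: 2430 W × 2.09 h × 30 d = 152,361 Wh = 152.4 kWh
3D printer: 140 W × 13 h × 30 d = 54,600 Wh = 54.6 kWh
Total energy = 2.576 + 2.982 + 152.4 + 54.6 = 212.5 kWh
Cost = 212.5 kWh × $0.162 = $34.43 ≈ $34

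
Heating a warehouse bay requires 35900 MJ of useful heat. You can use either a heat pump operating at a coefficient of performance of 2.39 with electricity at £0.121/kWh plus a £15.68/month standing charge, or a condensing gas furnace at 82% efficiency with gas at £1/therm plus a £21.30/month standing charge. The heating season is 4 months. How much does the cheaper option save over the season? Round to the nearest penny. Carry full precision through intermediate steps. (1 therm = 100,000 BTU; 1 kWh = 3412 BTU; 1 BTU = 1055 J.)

Heat load = 35900 MJ = 35,900,000,000 J / 1055 = 34,028,436 BTU
Gas: input = 34,028,436 / 0.82 = 41,498,093 BTU = 415 therm → 415 × £1 = £414.98; + 4 × £21.30 standing = £500.18
Heat pump: 34,028,436 BTU / 3412 = 9,973 kWh heat; / 2.39 = 4,173 kWh in → × £0.121 = £504.92; + 4 × £15.68 standing = £567.64
Difference = |£500.18 − £567.64| = £67.46

£67.46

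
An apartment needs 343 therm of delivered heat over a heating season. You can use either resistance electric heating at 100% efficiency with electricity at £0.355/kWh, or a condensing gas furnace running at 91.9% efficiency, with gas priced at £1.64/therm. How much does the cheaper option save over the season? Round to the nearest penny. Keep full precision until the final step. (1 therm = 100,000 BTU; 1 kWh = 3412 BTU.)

Heat load = 343 therm × 100,000 = 34,300,000 BTU
Gas: input = 34,300,000 / 0.919 = 37,323,177 BTU = 373.2 therm → 373.2 × £1.64 = £612.10
Electric: 34,300,000 BTU / 3412 = 10,050 kWh → × £0.355 = £3,568.73
Difference = |£612.10 − £3,568.73| = £2,956.63

£2956.63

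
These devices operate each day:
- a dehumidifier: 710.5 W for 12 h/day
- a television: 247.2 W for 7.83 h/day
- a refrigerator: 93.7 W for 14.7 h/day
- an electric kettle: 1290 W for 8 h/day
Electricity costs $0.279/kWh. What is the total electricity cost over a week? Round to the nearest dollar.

dehumidifier: 710.5 W × 12 h × 7 d = 59,682 Wh = 59.68 kWh
television: 247.2 W × 7.83 h × 7 d = 13,549 Wh = 13.55 kWh
refrigerator: 93.7 W × 14.7 h × 7 d = 9,642 Wh = 9.642 kWh
electric kettle: 1290 W × 8 h × 7 d = 72,240 Wh = 72.24 kWh
Total energy = 59.68 + 13.55 + 9.642 + 72.24 = 155.1 kWh
Cost = 155.1 kWh × $0.279 = $43.28 ≈ $43

$43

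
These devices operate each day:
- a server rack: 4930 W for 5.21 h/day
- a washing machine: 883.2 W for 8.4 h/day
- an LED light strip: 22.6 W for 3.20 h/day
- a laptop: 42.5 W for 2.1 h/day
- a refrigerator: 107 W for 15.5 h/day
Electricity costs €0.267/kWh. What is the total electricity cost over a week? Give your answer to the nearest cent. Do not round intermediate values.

€65.27

server rack: 4930 W × 5.21 h × 7 d = 179,797 Wh = 179.8 kWh
washing machine: 883.2 W × 8.4 h × 7 d = 51,932 Wh = 51.93 kWh
LED light strip: 22.6 W × 3.20 h × 7 d = 506 Wh = 0.5062 kWh
laptop: 42.5 W × 2.1 h × 7 d = 625 Wh = 0.6248 kWh
refrigerator: 107 W × 15.5 h × 7 d = 11,610 Wh = 11.61 kWh
Total energy = 179.8 + 51.93 + 0.5062 + 0.6248 + 11.61 = 244.5 kWh
Cost = 244.5 kWh × €0.267 = €65.27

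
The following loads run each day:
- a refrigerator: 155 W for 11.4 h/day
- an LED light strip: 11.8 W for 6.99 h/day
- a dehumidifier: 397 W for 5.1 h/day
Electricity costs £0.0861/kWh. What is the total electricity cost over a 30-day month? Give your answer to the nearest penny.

£10.01

refrigerator: 155 W × 11.4 h × 30 d = 53,010 Wh = 53.01 kWh
LED light strip: 11.8 W × 6.99 h × 30 d = 2,474 Wh = 2.474 kWh
dehumidifier: 397 W × 5.1 h × 30 d = 60,741 Wh = 60.74 kWh
Total energy = 53.01 + 2.474 + 60.74 = 116.2 kWh
Cost = 116.2 kWh × £0.0861 = £10.01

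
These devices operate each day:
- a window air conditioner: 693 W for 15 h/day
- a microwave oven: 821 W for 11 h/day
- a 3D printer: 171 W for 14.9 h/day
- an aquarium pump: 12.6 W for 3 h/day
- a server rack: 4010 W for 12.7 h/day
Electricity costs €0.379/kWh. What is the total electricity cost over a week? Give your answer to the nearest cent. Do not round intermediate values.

€193.51

window air conditioner: 693 W × 15 h × 7 d = 72,765 Wh = 72.77 kWh
microwave oven: 821 W × 11 h × 7 d = 63,217 Wh = 63.22 kWh
3D printer: 171 W × 14.9 h × 7 d = 17,835 Wh = 17.84 kWh
aquarium pump: 12.6 W × 3 h × 7 d = 265 Wh = 0.2646 kWh
server rack: 4010 W × 12.7 h × 7 d = 356,489 Wh = 356.5 kWh
Total energy = 72.77 + 63.22 + 17.84 + 0.2646 + 356.5 = 510.6 kWh
Cost = 510.6 kWh × €0.379 = €193.51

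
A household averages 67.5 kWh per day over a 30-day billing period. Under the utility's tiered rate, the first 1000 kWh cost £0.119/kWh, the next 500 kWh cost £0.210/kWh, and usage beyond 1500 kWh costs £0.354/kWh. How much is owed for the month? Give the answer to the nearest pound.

£410

Usage = 67.5 kWh/day × 30 days = 2025 kWh
First 1000 kWh × £0.119 = £119.00
Next 500 kWh × £0.210 = £105.00
Remaining 525 kWh × £0.354 = £185.85
Total = £409.85 ≈ £410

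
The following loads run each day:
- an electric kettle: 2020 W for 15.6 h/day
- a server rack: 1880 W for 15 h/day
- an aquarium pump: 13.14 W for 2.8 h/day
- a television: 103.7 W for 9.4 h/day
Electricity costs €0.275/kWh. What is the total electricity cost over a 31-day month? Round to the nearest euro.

€518

electric kettle: 2020 W × 15.6 h × 31 d = 976,872 Wh = 976.9 kWh
server rack: 1880 W × 15 h × 31 d = 874,200 Wh = 874.2 kWh
aquarium pump: 13.14 W × 2.8 h × 31 d = 1,141 Wh = 1.141 kWh
television: 103.7 W × 9.4 h × 31 d = 30,218 Wh = 30.22 kWh
Total energy = 976.9 + 874.2 + 1.141 + 30.22 = 1,882 kWh
Cost = 1,882 kWh × €0.275 = €517.67 ≈ €518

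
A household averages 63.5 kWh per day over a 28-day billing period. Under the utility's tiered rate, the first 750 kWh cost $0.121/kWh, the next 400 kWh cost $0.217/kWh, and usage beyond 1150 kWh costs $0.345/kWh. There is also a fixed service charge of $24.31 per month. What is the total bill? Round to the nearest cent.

$418.52

Usage = 63.5 kWh/day × 28 days = 1778 kWh
First 750 kWh × $0.121 = $90.75
Next 400 kWh × $0.217 = $86.80
Remaining 628 kWh × $0.345 = $216.66
Energy charge = $394.21; + service $24.31 = $418.52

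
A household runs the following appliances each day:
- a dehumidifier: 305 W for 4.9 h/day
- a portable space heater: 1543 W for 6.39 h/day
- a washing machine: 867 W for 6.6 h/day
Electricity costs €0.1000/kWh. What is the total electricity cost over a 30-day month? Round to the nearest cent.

dehumidifier: 305 W × 4.9 h × 30 d = 44,835 Wh = 44.84 kWh
portable space heater: 1543 W × 6.39 h × 30 d = 295,793 Wh = 295.8 kWh
washing machine: 867 W × 6.6 h × 30 d = 171,666 Wh = 171.7 kWh
Total energy = 44.84 + 295.8 + 171.7 = 512.3 kWh
Cost = 512.3 kWh × €0.1000 = €51.23

€51.23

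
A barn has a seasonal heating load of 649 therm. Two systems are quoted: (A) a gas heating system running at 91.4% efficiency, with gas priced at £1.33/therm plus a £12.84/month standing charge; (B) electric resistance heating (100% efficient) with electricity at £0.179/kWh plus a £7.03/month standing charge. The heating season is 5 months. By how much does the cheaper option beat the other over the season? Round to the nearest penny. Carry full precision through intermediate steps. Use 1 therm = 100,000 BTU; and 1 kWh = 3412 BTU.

£2431.34

Heat load = 649 therm × 100,000 = 64,900,000 BTU
Gas: input = 64,900,000 / 0.914 = 71,006,565 BTU = 710.1 therm → 710.1 × £1.33 = £944.39; + 5 × £12.84 standing = £1,008.59
Electric: 64,900,000 BTU / 3412 = 19,020 kWh → × £0.179 = £3,404.78; + 5 × £7.03 standing = £3,439.93
Difference = |£1,008.59 − £3,439.93| = £2,431.34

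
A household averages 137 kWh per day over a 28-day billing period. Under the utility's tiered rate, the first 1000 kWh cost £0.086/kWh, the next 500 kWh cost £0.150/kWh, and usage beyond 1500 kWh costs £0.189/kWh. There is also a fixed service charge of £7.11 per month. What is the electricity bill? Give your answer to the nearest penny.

Usage = 137 kWh/day × 28 days = 3836 kWh
First 1000 kWh × £0.086 = £86.00
Next 500 kWh × £0.150 = £75.00
Remaining 2336 kWh × £0.189 = £441.50
Energy charge = £602.50; + service £7.11 = £609.61

£609.61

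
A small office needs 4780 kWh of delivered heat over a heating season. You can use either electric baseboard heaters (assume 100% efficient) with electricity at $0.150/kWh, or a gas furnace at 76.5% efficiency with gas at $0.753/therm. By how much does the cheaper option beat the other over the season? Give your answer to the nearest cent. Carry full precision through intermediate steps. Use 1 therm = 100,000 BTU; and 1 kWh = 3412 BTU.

Heat load = 4780 kWh × 3412 = 16,309,360 BTU
Gas: input = 16,309,360 / 0.765 = 21,319,425 BTU = 213.2 therm → 213.2 × $0.753 = $160.54
Electric: 16,309,360 BTU / 3412 = 4,780 kWh → × $0.150 = $717.00
Difference = |$160.54 − $717.00| = $556.46

$556.46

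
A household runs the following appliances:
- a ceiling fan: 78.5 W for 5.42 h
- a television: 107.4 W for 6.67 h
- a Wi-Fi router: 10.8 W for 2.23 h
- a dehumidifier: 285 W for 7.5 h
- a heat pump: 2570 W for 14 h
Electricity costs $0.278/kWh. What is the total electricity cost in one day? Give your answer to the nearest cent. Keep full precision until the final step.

$10.92

ceiling fan: 78.5 W × 5.42 h = 425 Wh = 0.4255 kWh
television: 107.4 W × 6.67 h = 716 Wh = 0.7164 kWh
Wi-Fi router: 10.8 W × 2.23 h = 24 Wh = 0.02408 kWh
dehumidifier: 285 W × 7.5 h = 2,138 Wh = 2.138 kWh
heat pump: 2570 W × 14 h = 35,980 Wh = 35.98 kWh
Total energy = 0.4255 + 0.7164 + 0.02408 + 2.138 + 35.98 = 39.28 kWh
Cost = 39.28 kWh × $0.278 = $10.92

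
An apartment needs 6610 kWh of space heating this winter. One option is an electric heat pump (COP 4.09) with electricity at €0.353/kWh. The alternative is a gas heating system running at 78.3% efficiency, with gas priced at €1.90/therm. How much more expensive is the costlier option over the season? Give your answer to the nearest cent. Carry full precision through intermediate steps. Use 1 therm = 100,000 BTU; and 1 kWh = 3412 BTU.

€23.23

Heat load = 6610 kWh × 3412 = 22,553,320 BTU
Gas: input = 22,553,320 / 0.783 = 28,803,729 BTU = 288 therm → 288 × €1.90 = €547.27
Heat pump: 22,553,320 BTU / 3412 = 6,610 kWh heat; / 4.09 = 1,616 kWh in → × €0.353 = €570.50
Difference = |€547.27 − €570.50| = €23.23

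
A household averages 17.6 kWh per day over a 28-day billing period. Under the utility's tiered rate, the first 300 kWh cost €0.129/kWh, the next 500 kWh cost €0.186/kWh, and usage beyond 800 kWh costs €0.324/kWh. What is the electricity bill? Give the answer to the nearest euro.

Usage = 17.6 kWh/day × 28 days = 492.8 kWh
First 300 kWh × €0.129 = €38.70
Next 192.8 kWh × €0.186 = €35.86
Remaining tier: 0 kWh (not reached)
Total = €74.56 ≈ €75

€75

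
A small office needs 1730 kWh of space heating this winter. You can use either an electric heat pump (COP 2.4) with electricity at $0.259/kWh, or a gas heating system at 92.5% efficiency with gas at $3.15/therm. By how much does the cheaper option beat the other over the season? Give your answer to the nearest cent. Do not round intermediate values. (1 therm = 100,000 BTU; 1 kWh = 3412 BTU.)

$14.32

Heat load = 1730 kWh × 3412 = 5,902,760 BTU
Gas: input = 5,902,760 / 0.925 = 6,381,362 BTU = 63.81 therm → 63.81 × $3.15 = $201.01
Heat pump: 5,902,760 BTU / 3412 = 1,730 kWh heat; / 2.4 = 720.8 kWh in → × $0.259 = $186.70
Difference = |$201.01 − $186.70| = $14.32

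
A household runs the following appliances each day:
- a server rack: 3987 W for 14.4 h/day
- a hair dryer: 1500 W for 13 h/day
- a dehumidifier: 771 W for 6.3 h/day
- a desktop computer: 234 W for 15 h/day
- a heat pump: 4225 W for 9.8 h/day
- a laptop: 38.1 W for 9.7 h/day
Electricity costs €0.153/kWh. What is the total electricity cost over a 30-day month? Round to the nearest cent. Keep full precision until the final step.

€583.18

server rack: 3987 W × 14.4 h × 30 d = 1,722,384 Wh = 1,722 kWh
hair dryer: 1500 W × 13 h × 30 d = 585,000 Wh = 585 kWh
dehumidifier: 771 W × 6.3 h × 30 d = 145,719 Wh = 145.7 kWh
desktop computer: 234 W × 15 h × 30 d = 105,300 Wh = 105.3 kWh
heat pump: 4225 W × 9.8 h × 30 d = 1,242,150 Wh = 1,242 kWh
laptop: 38.1 W × 9.7 h × 30 d = 11,087 Wh = 11.09 kWh
Total energy = 1,722 + 585 + 145.7 + 105.3 + 1,242 + 11.09 = 3,812 kWh
Cost = 3,812 kWh × €0.153 = €583.18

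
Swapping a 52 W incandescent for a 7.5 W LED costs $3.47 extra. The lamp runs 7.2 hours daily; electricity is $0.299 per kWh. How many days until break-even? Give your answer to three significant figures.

Power saved = 52 − 7.5 = 44.5 W
Daily energy saved = 44.5 W × 7.2 h = 320.4 Wh = 0.3204 kWh
Daily savings = 0.3204 × $0.299 = $0.0958
Payback = $3.47 / $0.0958 per day = 36.22 days

36.2 days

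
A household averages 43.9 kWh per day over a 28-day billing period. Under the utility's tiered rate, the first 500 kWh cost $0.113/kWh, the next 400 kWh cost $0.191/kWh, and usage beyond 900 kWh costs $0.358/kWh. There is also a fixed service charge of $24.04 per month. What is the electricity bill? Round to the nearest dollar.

Usage = 43.9 kWh/day × 28 days = 1229.2 kWh
First 500 kWh × $0.113 = $56.50
Next 400 kWh × $0.191 = $76.40
Remaining 329.2 kWh × $0.358 = $117.85
Energy charge = $250.75; + service $24.04 = $274.79 ≈ $275

$275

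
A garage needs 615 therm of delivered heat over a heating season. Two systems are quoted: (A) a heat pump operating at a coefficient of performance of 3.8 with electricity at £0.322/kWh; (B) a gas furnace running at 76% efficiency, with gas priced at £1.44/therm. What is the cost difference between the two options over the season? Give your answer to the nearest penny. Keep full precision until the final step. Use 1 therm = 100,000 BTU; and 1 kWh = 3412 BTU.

£362.09

Heat load = 615 therm × 100,000 = 61,500,000 BTU
Gas: input = 61,500,000 / 0.76 = 80,921,053 BTU = 809.2 therm → 809.2 × £1.44 = £1,165.26
Heat pump: 61,500,000 BTU / 3412 = 18,020 kWh heat; / 3.8 = 4,743 kWh in → × £0.322 = £1,527.35
Difference = |£1,165.26 − £1,527.35| = £362.09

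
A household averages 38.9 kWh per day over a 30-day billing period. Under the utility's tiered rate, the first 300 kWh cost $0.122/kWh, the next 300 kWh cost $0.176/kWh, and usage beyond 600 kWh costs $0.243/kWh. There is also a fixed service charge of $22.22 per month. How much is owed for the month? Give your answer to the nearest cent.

Usage = 38.9 kWh/day × 30 days = 1167 kWh
First 300 kWh × $0.122 = $36.60
Next 300 kWh × $0.176 = $52.80
Remaining 567 kWh × $0.243 = $137.78
Energy charge = $227.18; + service $22.22 = $249.40

$249.40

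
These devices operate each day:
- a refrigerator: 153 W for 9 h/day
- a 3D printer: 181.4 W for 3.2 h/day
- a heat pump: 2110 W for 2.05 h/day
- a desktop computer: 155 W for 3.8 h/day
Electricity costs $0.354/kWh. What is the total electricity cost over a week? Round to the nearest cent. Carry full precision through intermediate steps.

$17.03

refrigerator: 153 W × 9 h × 7 d = 9,639 Wh = 9.639 kWh
3D printer: 181.4 W × 3.2 h × 7 d = 4,063 Wh = 4.063 kWh
heat pump: 2110 W × 2.05 h × 7 d = 30,278 Wh = 30.28 kWh
desktop computer: 155 W × 3.8 h × 7 d = 4,123 Wh = 4.123 kWh
Total energy = 9.639 + 4.063 + 30.28 + 4.123 = 48.1 kWh
Cost = 48.1 kWh × $0.354 = $17.03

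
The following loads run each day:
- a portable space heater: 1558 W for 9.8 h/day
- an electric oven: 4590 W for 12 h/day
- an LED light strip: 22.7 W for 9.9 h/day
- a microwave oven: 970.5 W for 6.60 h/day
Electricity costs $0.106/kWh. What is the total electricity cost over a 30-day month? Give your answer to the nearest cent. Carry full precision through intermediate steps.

$244.79

portable space heater: 1558 W × 9.8 h × 30 d = 458,052 Wh = 458.1 kWh
electric oven: 4590 W × 12 h × 30 d = 1,652,400 Wh = 1,652 kWh
LED light strip: 22.7 W × 9.9 h × 30 d = 6,742 Wh = 6.742 kWh
microwave oven: 970.5 W × 6.60 h × 30 d = 192,159 Wh = 192.2 kWh
Total energy = 458.1 + 1,652 + 6.742 + 192.2 = 2,309 kWh
Cost = 2,309 kWh × $0.106 = $244.79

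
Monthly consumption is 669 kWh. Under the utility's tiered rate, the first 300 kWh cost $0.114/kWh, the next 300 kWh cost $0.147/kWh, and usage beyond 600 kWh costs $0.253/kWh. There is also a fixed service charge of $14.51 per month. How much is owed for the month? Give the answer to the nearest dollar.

First 300 kWh × $0.114 = $34.20
Next 300 kWh × $0.147 = $44.10
Remaining 69 kWh × $0.253 = $17.46
Energy charge = $95.76; + service $14.51 = $110.27 ≈ $110

$110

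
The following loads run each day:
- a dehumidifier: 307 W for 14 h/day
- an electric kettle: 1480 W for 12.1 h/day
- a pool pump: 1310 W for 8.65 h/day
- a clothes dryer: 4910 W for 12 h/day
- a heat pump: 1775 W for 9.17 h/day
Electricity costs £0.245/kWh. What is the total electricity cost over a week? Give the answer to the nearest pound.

dehumidifier: 307 W × 14 h × 7 d = 30,086 Wh = 30.09 kWh
electric kettle: 1480 W × 12.1 h × 7 d = 125,356 Wh = 125.4 kWh
pool pump: 1310 W × 8.65 h × 7 d = 79,320 Wh = 79.32 kWh
clothes dryer: 4910 W × 12 h × 7 d = 412,440 Wh = 412.4 kWh
heat pump: 1775 W × 9.17 h × 7 d = 113,937 Wh = 113.9 kWh
Total energy = 30.09 + 125.4 + 79.32 + 412.4 + 113.9 = 761.1 kWh
Cost = 761.1 kWh × £0.245 = £186.48 ≈ £186

£186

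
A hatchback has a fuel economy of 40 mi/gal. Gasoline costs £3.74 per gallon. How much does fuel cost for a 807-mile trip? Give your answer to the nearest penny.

Fuel = 807 mi / 40 mpg = 20.18 gal
Cost = 20.18 gal × £3.74/gal = £75.45

£75.45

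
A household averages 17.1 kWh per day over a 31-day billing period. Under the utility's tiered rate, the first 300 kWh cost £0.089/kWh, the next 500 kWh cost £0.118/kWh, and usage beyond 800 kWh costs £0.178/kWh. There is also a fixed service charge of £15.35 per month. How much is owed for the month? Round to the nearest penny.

Usage = 17.1 kWh/day × 31 days = 530.1 kWh
First 300 kWh × £0.089 = £26.70
Next 230.1 kWh × £0.118 = £27.15
Remaining tier: 0 kWh (not reached)
Energy charge = £53.85; + service £15.35 = £69.20

£69.20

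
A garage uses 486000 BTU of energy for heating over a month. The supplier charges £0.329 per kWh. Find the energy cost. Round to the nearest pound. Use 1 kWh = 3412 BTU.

486000 BTU × (0.00029308 kWh/BTU) = 142.4 kWh
Cost = 142.4 kWh × £0.329/kWh = £46.86 ≈ £47

£47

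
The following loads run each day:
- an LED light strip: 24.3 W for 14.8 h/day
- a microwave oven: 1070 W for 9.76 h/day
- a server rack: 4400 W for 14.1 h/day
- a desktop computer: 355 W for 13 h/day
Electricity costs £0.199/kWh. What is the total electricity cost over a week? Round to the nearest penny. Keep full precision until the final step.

£107.90

LED light strip: 24.3 W × 14.8 h × 7 d = 2,517 Wh = 2.517 kWh
microwave oven: 1070 W × 9.76 h × 7 d = 73,102 Wh = 73.1 kWh
server rack: 4400 W × 14.1 h × 7 d = 434,280 Wh = 434.3 kWh
desktop computer: 355 W × 13 h × 7 d = 32,305 Wh = 32.3 kWh
Total energy = 2.517 + 73.1 + 434.3 + 32.3 = 542.2 kWh
Cost = 542.2 kWh × £0.199 = £107.90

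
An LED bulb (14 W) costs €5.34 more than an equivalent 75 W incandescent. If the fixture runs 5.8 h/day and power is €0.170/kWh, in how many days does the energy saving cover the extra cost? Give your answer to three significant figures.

88.8 days

Power saved = 75 − 14 = 61 W
Daily energy saved = 61 W × 5.8 h = 353.8 Wh = 0.3538 kWh
Daily savings = 0.3538 × €0.170 = €0.0601
Payback = €5.34 / €0.0601 per day = 88.78 days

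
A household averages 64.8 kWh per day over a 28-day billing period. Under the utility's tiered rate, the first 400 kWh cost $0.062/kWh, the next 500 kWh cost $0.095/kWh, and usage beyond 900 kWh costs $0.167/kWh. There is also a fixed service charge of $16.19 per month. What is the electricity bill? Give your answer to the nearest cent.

Usage = 64.8 kWh/day × 28 days = 1814.4 kWh
First 400 kWh × $0.062 = $24.80
Next 500 kWh × $0.095 = $47.50
Remaining 914.4 kWh × $0.167 = $152.70
Energy charge = $225.00; + service $16.19 = $241.19

$241.19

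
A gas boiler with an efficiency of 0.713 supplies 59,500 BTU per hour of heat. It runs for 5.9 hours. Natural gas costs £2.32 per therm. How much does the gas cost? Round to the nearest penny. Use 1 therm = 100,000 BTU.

Heat delivered = 59,500 BTU/h × 5.9 h = 351,050 BTU
Gas input = 351,050 / 0.713 = 492,356 BTU
= 492,356 / 100,000 = 4.924 therm
Cost = 4.924 × £2.32/therm = £11.42

£11.42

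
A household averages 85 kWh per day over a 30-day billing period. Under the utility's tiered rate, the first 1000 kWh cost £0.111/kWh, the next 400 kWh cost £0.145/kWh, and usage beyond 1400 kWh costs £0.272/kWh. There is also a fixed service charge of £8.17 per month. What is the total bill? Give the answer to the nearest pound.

£490

Usage = 85 kWh/day × 30 days = 2550 kWh
First 1000 kWh × £0.111 = £111.00
Next 400 kWh × £0.145 = £58.00
Remaining 1150 kWh × £0.272 = £312.80
Energy charge = £481.80; + service £8.17 = £489.97 ≈ £490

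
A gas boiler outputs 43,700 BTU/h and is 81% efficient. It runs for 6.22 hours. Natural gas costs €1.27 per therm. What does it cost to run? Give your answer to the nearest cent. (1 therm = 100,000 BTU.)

Heat delivered = 43,700 BTU/h × 6.22 h = 271,814 BTU
Gas input = 271,814 / 0.81 = 335,573 BTU
= 335,573 / 100,000 = 3.356 therm
Cost = 3.356 × €1.27/therm = €4.26

€4.26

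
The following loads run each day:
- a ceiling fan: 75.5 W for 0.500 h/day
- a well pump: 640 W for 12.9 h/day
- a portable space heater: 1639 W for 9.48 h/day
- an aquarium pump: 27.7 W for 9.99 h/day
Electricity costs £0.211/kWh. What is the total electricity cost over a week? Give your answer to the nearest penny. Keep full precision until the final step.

ceiling fan: 75.5 W × 0.500 h × 7 d = 264 Wh = 0.2642 kWh
well pump: 640 W × 12.9 h × 7 d = 57,792 Wh = 57.79 kWh
portable space heater: 1639 W × 9.48 h × 7 d = 108,764 Wh = 108.8 kWh
aquarium pump: 27.7 W × 9.99 h × 7 d = 1,937 Wh = 1.937 kWh
Total energy = 0.2642 + 57.79 + 108.8 + 1.937 = 168.8 kWh
Cost = 168.8 kWh × £0.211 = £35.61

£35.61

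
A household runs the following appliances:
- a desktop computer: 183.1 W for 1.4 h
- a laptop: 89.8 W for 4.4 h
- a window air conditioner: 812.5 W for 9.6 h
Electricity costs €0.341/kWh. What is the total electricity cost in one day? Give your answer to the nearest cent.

€2.88

desktop computer: 183.1 W × 1.4 h = 256 Wh = 0.2563 kWh
laptop: 89.8 W × 4.4 h = 395 Wh = 0.3951 kWh
window air conditioner: 812.5 W × 9.6 h = 7,800 Wh = 7.8 kWh
Total energy = 0.2563 + 0.3951 + 7.8 = 8.451 kWh
Cost = 8.451 kWh × €0.341 = €2.88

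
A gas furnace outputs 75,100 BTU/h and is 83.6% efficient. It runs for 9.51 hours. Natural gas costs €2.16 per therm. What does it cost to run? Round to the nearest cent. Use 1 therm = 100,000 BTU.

€18.45

Heat delivered = 75,100 BTU/h × 9.51 h = 714,201 BTU
Gas input = 714,201 / 0.836 = 854,307 BTU
= 854,307 / 100,000 = 8.543 therm
Cost = 8.543 × €2.16/therm = €18.45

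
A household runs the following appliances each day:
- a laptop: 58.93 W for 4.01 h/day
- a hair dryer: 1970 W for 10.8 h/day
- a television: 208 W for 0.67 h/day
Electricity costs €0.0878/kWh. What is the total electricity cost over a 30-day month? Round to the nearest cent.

laptop: 58.93 W × 4.01 h × 30 d = 7,089 Wh = 7.089 kWh
hair dryer: 1970 W × 10.8 h × 30 d = 638,280 Wh = 638.3 kWh
television: 208 W × 0.67 h × 30 d = 4,181 Wh = 4.181 kWh
Total energy = 7.089 + 638.3 + 4.181 = 649.6 kWh
Cost = 649.6 kWh × €0.0878 = €57.03

€57.03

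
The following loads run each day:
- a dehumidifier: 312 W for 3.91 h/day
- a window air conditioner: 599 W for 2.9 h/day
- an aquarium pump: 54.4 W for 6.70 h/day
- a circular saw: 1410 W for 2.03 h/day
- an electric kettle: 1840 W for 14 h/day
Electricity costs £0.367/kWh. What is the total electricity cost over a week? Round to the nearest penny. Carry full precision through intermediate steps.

dehumidifier: 312 W × 3.91 h × 7 d = 8,539 Wh = 8.539 kWh
window air conditioner: 599 W × 2.9 h × 7 d = 12,160 Wh = 12.16 kWh
aquarium pump: 54.4 W × 6.70 h × 7 d = 2,551 Wh = 2.551 kWh
circular saw: 1410 W × 2.03 h × 7 d = 20,036 Wh = 20.04 kWh
electric kettle: 1840 W × 14 h × 7 d = 180,320 Wh = 180.3 kWh
Total energy = 8.539 + 12.16 + 2.551 + 20.04 + 180.3 = 223.6 kWh
Cost = 223.6 kWh × £0.367 = £82.06

£82.06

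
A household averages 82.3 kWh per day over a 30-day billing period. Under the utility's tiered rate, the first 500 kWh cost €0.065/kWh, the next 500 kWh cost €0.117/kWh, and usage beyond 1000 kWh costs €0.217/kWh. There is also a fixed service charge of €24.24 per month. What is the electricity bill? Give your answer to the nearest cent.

Usage = 82.3 kWh/day × 30 days = 2469 kWh
First 500 kWh × €0.065 = €32.50
Next 500 kWh × €0.117 = €58.50
Remaining 1469 kWh × €0.217 = €318.77
Energy charge = €409.77; + service €24.24 = €434.01

€434.01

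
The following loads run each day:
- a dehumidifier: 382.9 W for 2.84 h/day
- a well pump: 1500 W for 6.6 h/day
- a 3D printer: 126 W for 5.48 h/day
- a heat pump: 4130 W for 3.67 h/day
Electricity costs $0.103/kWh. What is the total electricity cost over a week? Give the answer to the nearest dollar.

dehumidifier: 382.9 W × 2.84 h × 7 d = 7,612 Wh = 7.612 kWh
well pump: 1500 W × 6.6 h × 7 d = 69,300 Wh = 69.3 kWh
3D printer: 126 W × 5.48 h × 7 d = 4,833 Wh = 4.833 kWh
heat pump: 4130 W × 3.67 h × 7 d = 106,100 Wh = 106.1 kWh
Total energy = 7.612 + 69.3 + 4.833 + 106.1 = 187.8 kWh
Cost = 187.8 kWh × $0.103 = $19.35 ≈ $19

$19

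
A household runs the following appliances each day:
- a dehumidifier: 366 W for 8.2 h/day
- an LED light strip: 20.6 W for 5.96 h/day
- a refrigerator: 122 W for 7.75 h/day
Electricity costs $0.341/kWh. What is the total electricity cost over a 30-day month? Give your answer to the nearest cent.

$41.63

dehumidifier: 366 W × 8.2 h × 30 d = 90,036 Wh = 90.04 kWh
LED light strip: 20.6 W × 5.96 h × 30 d = 3,683 Wh = 3.683 kWh
refrigerator: 122 W × 7.75 h × 30 d = 28,365 Wh = 28.36 kWh
Total energy = 90.04 + 3.683 + 28.36 = 122.1 kWh
Cost = 122.1 kWh × $0.341 = $41.63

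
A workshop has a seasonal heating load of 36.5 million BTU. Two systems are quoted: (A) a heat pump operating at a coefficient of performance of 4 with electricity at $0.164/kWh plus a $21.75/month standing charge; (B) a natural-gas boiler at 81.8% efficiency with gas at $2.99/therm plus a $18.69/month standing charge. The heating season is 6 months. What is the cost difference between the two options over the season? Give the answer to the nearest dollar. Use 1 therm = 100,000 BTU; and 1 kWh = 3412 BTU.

$877

Heat load = 36.5 × 10⁶ BTU = 36,500,000 BTU
Gas: input = 36,500,000 / 0.818 = 44,621,027 BTU = 446.2 therm → 446.2 × $2.99 = $1,334.17; + 6 × $18.69 standing = $1,446.31
Heat pump: 36,500,000 BTU / 3412 = 10,700 kWh heat; / 4 = 2,674 kWh in → × $0.164 = $438.60; + 6 × $21.75 standing = $569.10
Difference = |$1,446.31 − $569.10| = $877.21 ≈ $877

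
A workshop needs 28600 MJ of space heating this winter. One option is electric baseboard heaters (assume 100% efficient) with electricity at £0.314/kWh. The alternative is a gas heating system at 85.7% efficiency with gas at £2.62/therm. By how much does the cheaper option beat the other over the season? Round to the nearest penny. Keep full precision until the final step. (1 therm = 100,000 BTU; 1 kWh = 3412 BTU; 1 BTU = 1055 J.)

£1666.02

Heat load = 28600 MJ = 28,600,000,000 J / 1055 = 27,109,005 BTU
Gas: input = 27,109,005 / 0.857 = 31,632,444 BTU = 316.3 therm → 316.3 × £2.62 = £828.77
Electric: 27,109,005 BTU / 3412 = 7,945 kWh → × £0.314 = £2,494.79
Difference = |£828.77 − £2,494.79| = £1,666.02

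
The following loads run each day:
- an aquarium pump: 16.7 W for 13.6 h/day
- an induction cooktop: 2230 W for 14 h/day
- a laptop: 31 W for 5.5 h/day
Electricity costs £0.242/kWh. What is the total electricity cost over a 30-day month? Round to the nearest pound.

aquarium pump: 16.7 W × 13.6 h × 30 d = 6,814 Wh = 6.814 kWh
induction cooktop: 2230 W × 14 h × 30 d = 936,600 Wh = 936.6 kWh
laptop: 31 W × 5.5 h × 30 d = 5,115 Wh = 5.115 kWh
Total energy = 6.814 + 936.6 + 5.115 = 948.5 kWh
Cost = 948.5 kWh × £0.242 = £229.54 ≈ £230

£230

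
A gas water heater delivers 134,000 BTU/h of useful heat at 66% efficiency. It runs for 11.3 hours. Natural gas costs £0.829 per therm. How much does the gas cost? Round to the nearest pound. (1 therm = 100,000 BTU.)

£19

Heat delivered = 134,000 BTU/h × 11.3 h = 1,514,200 BTU
Gas input = 1,514,200 / 0.66 = 2,294,242 BTU
= 2,294,242 / 100,000 = 22.94 therm
Cost = 22.94 × £0.829/therm = £19.02 ≈ £19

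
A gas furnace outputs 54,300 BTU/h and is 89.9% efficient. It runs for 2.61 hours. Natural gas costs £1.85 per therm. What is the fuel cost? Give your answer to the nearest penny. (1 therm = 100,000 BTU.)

£2.92

Heat delivered = 54,300 BTU/h × 2.61 h = 141,723 BTU
Gas input = 141,723 / 0.899 = 157,645 BTU
= 157,645 / 100,000 = 1.576 therm
Cost = 1.576 × £1.85/therm = £2.92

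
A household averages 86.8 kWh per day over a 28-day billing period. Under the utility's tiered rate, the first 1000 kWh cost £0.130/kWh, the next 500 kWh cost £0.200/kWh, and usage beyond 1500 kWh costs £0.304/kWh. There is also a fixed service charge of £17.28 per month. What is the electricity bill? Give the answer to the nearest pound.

Usage = 86.8 kWh/day × 28 days = 2430.4 kWh
First 1000 kWh × £0.130 = £130.00
Next 500 kWh × £0.200 = £100.00
Remaining 930.4 kWh × £0.304 = £282.84
Energy charge = £512.84; + service £17.28 = £530.12 ≈ £530

£530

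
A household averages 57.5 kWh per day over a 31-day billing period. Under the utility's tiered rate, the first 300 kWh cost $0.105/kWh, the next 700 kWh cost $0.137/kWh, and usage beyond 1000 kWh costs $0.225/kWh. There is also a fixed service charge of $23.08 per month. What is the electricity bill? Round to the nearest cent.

Usage = 57.5 kWh/day × 31 days = 1782.5 kWh
First 300 kWh × $0.105 = $31.50
Next 700 kWh × $0.137 = $95.90
Remaining 782.5 kWh × $0.225 = $176.06
Energy charge = $303.46; + service $23.08 = $326.54

$326.54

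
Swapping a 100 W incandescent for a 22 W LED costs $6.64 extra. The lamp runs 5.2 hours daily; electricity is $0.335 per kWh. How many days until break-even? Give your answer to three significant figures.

Power saved = 100 − 22 = 78 W
Daily energy saved = 78 W × 5.2 h = 405.6 Wh = 0.4056 kWh
Daily savings = 0.4056 × $0.335 = $0.1359
Payback = $6.64 / $0.1359 per day = 48.87 days

48.9 days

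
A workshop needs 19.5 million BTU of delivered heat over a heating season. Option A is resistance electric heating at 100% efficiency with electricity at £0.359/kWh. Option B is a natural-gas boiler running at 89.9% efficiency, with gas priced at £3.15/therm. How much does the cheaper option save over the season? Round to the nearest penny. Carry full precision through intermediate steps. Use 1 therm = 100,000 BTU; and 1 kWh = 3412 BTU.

£1368.47

Heat load = 19.5 × 10⁶ BTU = 19,500,000 BTU
Gas: input = 19,500,000 / 0.899 = 21,690,768 BTU = 216.9 therm → 216.9 × £3.15 = £683.26
Electric: 19,500,000 BTU / 3412 = 5,715 kWh → × £0.359 = £2,051.73
Difference = |£683.26 − £2,051.73| = £1,368.47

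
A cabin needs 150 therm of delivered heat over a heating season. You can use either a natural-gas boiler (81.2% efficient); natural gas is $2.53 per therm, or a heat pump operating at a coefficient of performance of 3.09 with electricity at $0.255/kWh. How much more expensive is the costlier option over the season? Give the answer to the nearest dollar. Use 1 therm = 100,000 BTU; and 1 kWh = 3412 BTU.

Heat load = 150 therm × 100,000 = 15,000,000 BTU
Gas: input = 15,000,000 / 0.812 = 18,472,906 BTU = 184.7 therm → 184.7 × $2.53 = $467.36
Heat pump: 15,000,000 BTU / 3412 = 4,396 kWh heat; / 3.09 = 1,423 kWh in → × $0.255 = $362.80
Difference = |$467.36 − $362.80| = $104.57 ≈ $105

$105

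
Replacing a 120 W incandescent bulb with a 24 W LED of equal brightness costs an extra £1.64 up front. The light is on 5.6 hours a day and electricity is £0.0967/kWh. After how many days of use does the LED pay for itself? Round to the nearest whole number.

32 days

Power saved = 120 − 24 = 96 W
Daily energy saved = 96 W × 5.6 h = 537.6 Wh = 0.5376 kWh
Daily savings = 0.5376 × £0.0967 = £0.0520
Payback = £1.64 / £0.0520 per day = 31.55 days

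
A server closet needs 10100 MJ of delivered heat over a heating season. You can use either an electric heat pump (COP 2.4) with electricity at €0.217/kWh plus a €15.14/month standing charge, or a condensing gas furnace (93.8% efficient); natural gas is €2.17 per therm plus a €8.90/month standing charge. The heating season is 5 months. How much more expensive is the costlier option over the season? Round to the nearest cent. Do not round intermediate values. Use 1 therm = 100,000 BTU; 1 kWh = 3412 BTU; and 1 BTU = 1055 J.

€63.42

Heat load = 10100 MJ = 10,100,000,000 J / 1055 = 9,573,460 BTU
Gas: input = 9,573,460 / 0.938 = 10,206,247 BTU = 102.1 therm → 102.1 × €2.17 = €221.48; + 5 × €8.90 standing = €265.98
Heat pump: 9,573,460 BTU / 3412 = 2,806 kWh heat; / 2.4 = 1,169 kWh in → × €0.217 = €253.69; + 5 × €15.14 standing = €329.39
Difference = |€265.98 − €329.39| = €63.42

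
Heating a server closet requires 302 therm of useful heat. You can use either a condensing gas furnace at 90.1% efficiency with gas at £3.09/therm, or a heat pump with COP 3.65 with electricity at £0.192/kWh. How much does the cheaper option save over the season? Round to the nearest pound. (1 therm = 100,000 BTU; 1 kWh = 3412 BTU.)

£570

Heat load = 302 therm × 100,000 = 30,200,000 BTU
Gas: input = 30,200,000 / 0.901 = 33,518,313 BTU = 335.2 therm → 335.2 × £3.09 = £1,035.72
Heat pump: 30,200,000 BTU / 3412 = 8,851 kWh heat; / 3.65 = 2,425 kWh in → × £0.192 = £465.59
Difference = |£1,035.72 − £465.59| = £570.12 ≈ £570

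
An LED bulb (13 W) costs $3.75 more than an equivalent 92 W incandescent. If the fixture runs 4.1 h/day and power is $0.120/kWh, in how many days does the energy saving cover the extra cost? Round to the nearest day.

Power saved = 92 − 13 = 79 W
Daily energy saved = 79 W × 4.1 h = 323.9 Wh = 0.3239 kWh
Daily savings = 0.3239 × $0.120 = $0.0389
Payback = $3.75 / $0.0389 per day = 96.48 days

96 days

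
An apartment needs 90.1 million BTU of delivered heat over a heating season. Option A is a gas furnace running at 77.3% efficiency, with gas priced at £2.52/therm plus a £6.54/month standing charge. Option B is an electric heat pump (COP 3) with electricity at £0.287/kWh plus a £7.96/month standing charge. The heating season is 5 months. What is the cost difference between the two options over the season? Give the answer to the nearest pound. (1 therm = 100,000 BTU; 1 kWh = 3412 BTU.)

Heat load = 90.1 × 10⁶ BTU = 90,100,000 BTU
Gas: input = 90,100,000 / 0.773 = 116,558,862 BTU = 1,166 therm → 1,166 × £2.52 = £2,937.28; + 5 × £6.54 standing = £2,969.98
Heat pump: 90,100,000 BTU / 3412 = 26,410 kWh heat; / 3 = 8,802 kWh in → × £0.287 = £2,526.25; + 5 × £7.96 standing = £2,566.05
Difference = |£2,969.98 − £2,566.05| = £403.93 ≈ £404

£404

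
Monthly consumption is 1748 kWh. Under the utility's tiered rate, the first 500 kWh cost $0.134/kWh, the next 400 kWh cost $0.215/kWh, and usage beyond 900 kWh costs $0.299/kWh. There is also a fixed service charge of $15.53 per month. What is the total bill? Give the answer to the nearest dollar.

First 500 kWh × $0.134 = $67.00
Next 400 kWh × $0.215 = $86.00
Remaining 848 kWh × $0.299 = $253.55
Energy charge = $406.55; + service $15.53 = $422.08 ≈ $422

$422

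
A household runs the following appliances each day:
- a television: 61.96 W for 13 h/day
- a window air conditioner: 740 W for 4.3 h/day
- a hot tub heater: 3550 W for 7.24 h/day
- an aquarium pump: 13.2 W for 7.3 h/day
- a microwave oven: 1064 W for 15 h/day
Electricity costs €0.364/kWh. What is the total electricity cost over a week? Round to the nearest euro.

television: 61.96 W × 13 h × 7 d = 5,638 Wh = 5.638 kWh
window air conditioner: 740 W × 4.3 h × 7 d = 22,274 Wh = 22.27 kWh
hot tub heater: 3550 W × 7.24 h × 7 d = 179,914 Wh = 179.9 kWh
aquarium pump: 13.2 W × 7.3 h × 7 d = 675 Wh = 0.6745 kWh
microwave oven: 1064 W × 15 h × 7 d = 111,720 Wh = 111.7 kWh
Total energy = 5.638 + 22.27 + 179.9 + 0.6745 + 111.7 = 320.2 kWh
Cost = 320.2 kWh × €0.364 = €116.56 ≈ €117

€117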